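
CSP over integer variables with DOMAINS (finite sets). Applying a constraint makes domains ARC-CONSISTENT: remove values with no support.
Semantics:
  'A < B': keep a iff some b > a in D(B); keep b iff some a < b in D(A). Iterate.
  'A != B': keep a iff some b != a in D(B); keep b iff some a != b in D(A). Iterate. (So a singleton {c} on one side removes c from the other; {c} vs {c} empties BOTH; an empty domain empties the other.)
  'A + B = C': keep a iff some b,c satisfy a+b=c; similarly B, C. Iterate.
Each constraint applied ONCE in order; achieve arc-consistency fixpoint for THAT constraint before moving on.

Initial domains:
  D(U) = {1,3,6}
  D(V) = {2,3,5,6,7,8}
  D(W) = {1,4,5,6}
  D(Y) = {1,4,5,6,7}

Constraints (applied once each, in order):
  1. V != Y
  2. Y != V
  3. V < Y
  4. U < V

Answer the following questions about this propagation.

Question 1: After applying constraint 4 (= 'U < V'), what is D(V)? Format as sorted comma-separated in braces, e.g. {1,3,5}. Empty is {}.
Answer: {2,3,5,6}

Derivation:
Constraint 1 (V != Y) on D(V)={2,3,5,6,7,8} D(Y)={1,4,5,6,7}: no change
Constraint 2 (Y != V) on D(Y)={1,4,5,6,7} D(V)={2,3,5,6,7,8}: no change
Constraint 3 (V < Y) on D(V)={2,3,5,6,7,8} D(Y)={1,4,5,6,7}: V {2,3,5,6,7,8}->{2,3,5,6}; Y {1,4,5,6,7}->{4,5,6,7}
Constraint 4 (U < V) on D(U)={1,3,6} D(V)={2,3,5,6}: U {1,3,6}->{1,3}
So after constraint 4: D(V) = {2,3,5,6}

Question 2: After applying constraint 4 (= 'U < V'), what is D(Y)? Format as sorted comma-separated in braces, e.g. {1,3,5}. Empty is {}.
Constraint 1 (V != Y) on D(V)={2,3,5,6,7,8} D(Y)={1,4,5,6,7}: no change
Constraint 2 (Y != V) on D(Y)={1,4,5,6,7} D(V)={2,3,5,6,7,8}: no change
Constraint 3 (V < Y) on D(V)={2,3,5,6,7,8} D(Y)={1,4,5,6,7}: V {2,3,5,6,7,8}->{2,3,5,6}; Y {1,4,5,6,7}->{4,5,6,7}
Constraint 4 (U < V) on D(U)={1,3,6} D(V)={2,3,5,6}: U {1,3,6}->{1,3}
So after constraint 4: D(Y) = {4,5,6,7}

Answer: {4,5,6,7}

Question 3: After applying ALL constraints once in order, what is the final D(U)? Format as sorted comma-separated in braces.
Answer: {1,3}

Derivation:
Constraint 1 (V != Y) on D(V)={2,3,5,6,7,8} D(Y)={1,4,5,6,7}: no change
Constraint 2 (Y != V) on D(Y)={1,4,5,6,7} D(V)={2,3,5,6,7,8}: no change
Constraint 3 (V < Y) on D(V)={2,3,5,6,7,8} D(Y)={1,4,5,6,7}: V {2,3,5,6,7,8}->{2,3,5,6}; Y {1,4,5,6,7}->{4,5,6,7}
Constraint 4 (U < V) on D(U)={1,3,6} D(V)={2,3,5,6}: U {1,3,6}->{1,3}
So after all 4 constraints: D(U) = {1,3}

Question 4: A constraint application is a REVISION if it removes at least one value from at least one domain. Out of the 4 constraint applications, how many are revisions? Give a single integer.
Answer: 2

Derivation:
Constraint 1 (V != Y) on D(V)={2,3,5,6,7,8} D(Y)={1,4,5,6,7}: no change => not a revision
Constraint 2 (Y != V) on D(Y)={1,4,5,6,7} D(V)={2,3,5,6,7,8}: no change => not a revision
Constraint 3 (V < Y) on D(V)={2,3,5,6,7,8} D(Y)={1,4,5,6,7}: V {2,3,5,6,7,8}->{2,3,5,6}; Y {1,4,5,6,7}->{4,5,6,7} => REVISION
Constraint 4 (U < V) on D(U)={1,3,6} D(V)={2,3,5,6}: U {1,3,6}->{1,3} => REVISION
Total revisions = 2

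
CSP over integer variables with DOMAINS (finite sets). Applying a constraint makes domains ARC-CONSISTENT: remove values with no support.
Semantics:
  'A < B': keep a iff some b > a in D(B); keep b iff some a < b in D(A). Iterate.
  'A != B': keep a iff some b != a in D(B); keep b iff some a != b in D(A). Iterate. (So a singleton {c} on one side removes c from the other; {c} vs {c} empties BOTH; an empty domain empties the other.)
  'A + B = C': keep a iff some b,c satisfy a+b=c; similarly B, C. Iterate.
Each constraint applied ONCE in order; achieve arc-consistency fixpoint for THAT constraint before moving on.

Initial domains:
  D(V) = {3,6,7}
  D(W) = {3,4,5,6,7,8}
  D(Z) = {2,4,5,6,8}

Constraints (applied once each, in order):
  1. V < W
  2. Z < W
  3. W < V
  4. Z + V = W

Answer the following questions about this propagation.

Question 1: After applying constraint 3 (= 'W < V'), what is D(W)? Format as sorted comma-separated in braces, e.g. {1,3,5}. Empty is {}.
Answer: {4,5,6}

Derivation:
Constraint 1 (V < W) on D(V)={3,6,7} D(W)={3,4,5,6,7,8}: W {3,4,5,6,7,8}->{4,5,6,7,8}
Constraint 2 (Z < W) on D(Z)={2,4,5,6,8} D(W)={4,5,6,7,8}: Z {2,4,5,6,8}->{2,4,5,6}
Constraint 3 (W < V) on D(W)={4,5,6,7,8} D(V)={3,6,7}: W {4,5,6,7,8}->{4,5,6}; V {3,6,7}->{6,7}
So after constraint 3: D(W) = {4,5,6}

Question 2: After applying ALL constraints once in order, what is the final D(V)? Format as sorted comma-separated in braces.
Answer: {}

Derivation:
Constraint 1 (V < W) on D(V)={3,6,7} D(W)={3,4,5,6,7,8}: W {3,4,5,6,7,8}->{4,5,6,7,8}
Constraint 2 (Z < W) on D(Z)={2,4,5,6,8} D(W)={4,5,6,7,8}: Z {2,4,5,6,8}->{2,4,5,6}
Constraint 3 (W < V) on D(W)={4,5,6,7,8} D(V)={3,6,7}: W {4,5,6,7,8}->{4,5,6}; V {3,6,7}->{6,7}
Constraint 4 (Z + V = W) on D(Z)={2,4,5,6} D(V)={6,7} D(W)={4,5,6}: Z {2,4,5,6}->{}; V {6,7}->{}; W {4,5,6}->{}
So after all 4 constraints: D(V) = {}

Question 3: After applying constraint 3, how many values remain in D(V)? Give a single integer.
Answer: 2

Derivation:
Constraint 1 (V < W) on D(V)={3,6,7} D(W)={3,4,5,6,7,8}: W {3,4,5,6,7,8}->{4,5,6,7,8}
Constraint 2 (Z < W) on D(Z)={2,4,5,6,8} D(W)={4,5,6,7,8}: Z {2,4,5,6,8}->{2,4,5,6}
Constraint 3 (W < V) on D(W)={4,5,6,7,8} D(V)={3,6,7}: W {4,5,6,7,8}->{4,5,6}; V {3,6,7}->{6,7}
So after constraint 3: D(V)={6,7}, size = 2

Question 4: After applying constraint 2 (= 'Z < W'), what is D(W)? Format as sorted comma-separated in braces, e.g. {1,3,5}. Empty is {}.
Answer: {4,5,6,7,8}

Derivation:
Constraint 1 (V < W) on D(V)={3,6,7} D(W)={3,4,5,6,7,8}: W {3,4,5,6,7,8}->{4,5,6,7,8}
Constraint 2 (Z < W) on D(Z)={2,4,5,6,8} D(W)={4,5,6,7,8}: Z {2,4,5,6,8}->{2,4,5,6}
So after constraint 2: D(W) = {4,5,6,7,8}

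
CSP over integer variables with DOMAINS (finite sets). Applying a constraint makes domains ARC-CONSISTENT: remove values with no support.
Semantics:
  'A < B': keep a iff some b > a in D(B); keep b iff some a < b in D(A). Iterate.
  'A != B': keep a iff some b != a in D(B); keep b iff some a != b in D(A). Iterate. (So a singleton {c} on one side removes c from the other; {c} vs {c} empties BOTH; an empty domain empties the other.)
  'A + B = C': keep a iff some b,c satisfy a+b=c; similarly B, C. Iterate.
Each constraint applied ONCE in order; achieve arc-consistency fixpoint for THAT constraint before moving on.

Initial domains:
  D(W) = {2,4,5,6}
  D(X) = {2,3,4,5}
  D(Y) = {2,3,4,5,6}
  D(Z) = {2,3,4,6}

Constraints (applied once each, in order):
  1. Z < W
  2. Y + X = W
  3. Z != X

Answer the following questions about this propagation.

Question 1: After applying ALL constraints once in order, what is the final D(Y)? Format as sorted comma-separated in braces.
Answer: {2,3,4}

Derivation:
Constraint 1 (Z < W) on D(Z)={2,3,4,6} D(W)={2,4,5,6}: Z {2,3,4,6}->{2,3,4}; W {2,4,5,6}->{4,5,6}
Constraint 2 (Y + X = W) on D(Y)={2,3,4,5,6} D(X)={2,3,4,5} D(W)={4,5,6}: Y {2,3,4,5,6}->{2,3,4}; X {2,3,4,5}->{2,3,4}
Constraint 3 (Z != X) on D(Z)={2,3,4} D(X)={2,3,4}: no change
So after all 3 constraints: D(Y) = {2,3,4}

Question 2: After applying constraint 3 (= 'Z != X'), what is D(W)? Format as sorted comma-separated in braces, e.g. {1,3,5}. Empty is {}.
Constraint 1 (Z < W) on D(Z)={2,3,4,6} D(W)={2,4,5,6}: Z {2,3,4,6}->{2,3,4}; W {2,4,5,6}->{4,5,6}
Constraint 2 (Y + X = W) on D(Y)={2,3,4,5,6} D(X)={2,3,4,5} D(W)={4,5,6}: Y {2,3,4,5,6}->{2,3,4}; X {2,3,4,5}->{2,3,4}
Constraint 3 (Z != X) on D(Z)={2,3,4} D(X)={2,3,4}: no change
So after constraint 3: D(W) = {4,5,6}

Answer: {4,5,6}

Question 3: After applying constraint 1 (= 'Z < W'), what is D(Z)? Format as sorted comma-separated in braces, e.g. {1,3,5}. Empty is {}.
Constraint 1 (Z < W) on D(Z)={2,3,4,6} D(W)={2,4,5,6}: Z {2,3,4,6}->{2,3,4}; W {2,4,5,6}->{4,5,6}
So after constraint 1: D(Z) = {2,3,4}

Answer: {2,3,4}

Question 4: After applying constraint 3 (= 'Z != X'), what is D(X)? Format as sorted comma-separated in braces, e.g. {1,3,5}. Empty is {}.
Answer: {2,3,4}

Derivation:
Constraint 1 (Z < W) on D(Z)={2,3,4,6} D(W)={2,4,5,6}: Z {2,3,4,6}->{2,3,4}; W {2,4,5,6}->{4,5,6}
Constraint 2 (Y + X = W) on D(Y)={2,3,4,5,6} D(X)={2,3,4,5} D(W)={4,5,6}: Y {2,3,4,5,6}->{2,3,4}; X {2,3,4,5}->{2,3,4}
Constraint 3 (Z != X) on D(Z)={2,3,4} D(X)={2,3,4}: no change
So after constraint 3: D(X) = {2,3,4}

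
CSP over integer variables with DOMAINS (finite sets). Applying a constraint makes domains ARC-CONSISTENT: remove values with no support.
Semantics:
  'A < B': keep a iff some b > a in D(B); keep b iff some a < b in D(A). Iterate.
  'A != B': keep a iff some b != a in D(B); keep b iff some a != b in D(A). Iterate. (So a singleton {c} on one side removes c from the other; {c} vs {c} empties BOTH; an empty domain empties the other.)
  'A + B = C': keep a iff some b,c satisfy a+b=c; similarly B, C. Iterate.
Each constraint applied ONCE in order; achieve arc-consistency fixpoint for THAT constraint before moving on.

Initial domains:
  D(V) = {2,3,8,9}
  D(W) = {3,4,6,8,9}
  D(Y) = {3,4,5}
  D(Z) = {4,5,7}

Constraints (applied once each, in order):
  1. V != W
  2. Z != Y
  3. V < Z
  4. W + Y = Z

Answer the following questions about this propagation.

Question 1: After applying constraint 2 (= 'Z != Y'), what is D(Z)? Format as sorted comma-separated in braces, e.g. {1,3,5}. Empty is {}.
Answer: {4,5,7}

Derivation:
Constraint 1 (V != W) on D(V)={2,3,8,9} D(W)={3,4,6,8,9}: no change
Constraint 2 (Z != Y) on D(Z)={4,5,7} D(Y)={3,4,5}: no change
So after constraint 2: D(Z) = {4,5,7}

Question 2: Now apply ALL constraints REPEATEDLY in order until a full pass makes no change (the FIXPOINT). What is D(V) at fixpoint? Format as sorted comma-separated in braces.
Answer: {2,3}

Derivation:
pass 0 (initial): D(V)={2,3,8,9}
pass 1: V {2,3,8,9}->{2,3}; W {3,4,6,8,9}->{3,4}; Y {3,4,5}->{3,4}; Z {4,5,7}->{7}
pass 2: no change
Fixpoint after 2 passes: D(V) = {2,3}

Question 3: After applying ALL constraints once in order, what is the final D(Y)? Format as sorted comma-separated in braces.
Answer: {3,4}

Derivation:
Constraint 1 (V != W) on D(V)={2,3,8,9} D(W)={3,4,6,8,9}: no change
Constraint 2 (Z != Y) on D(Z)={4,5,7} D(Y)={3,4,5}: no change
Constraint 3 (V < Z) on D(V)={2,3,8,9} D(Z)={4,5,7}: V {2,3,8,9}->{2,3}
Constraint 4 (W + Y = Z) on D(W)={3,4,6,8,9} D(Y)={3,4,5} D(Z)={4,5,7}: W {3,4,6,8,9}->{3,4}; Y {3,4,5}->{3,4}; Z {4,5,7}->{7}
So after all 4 constraints: D(Y) = {3,4}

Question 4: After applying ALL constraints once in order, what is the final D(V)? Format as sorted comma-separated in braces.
Answer: {2,3}

Derivation:
Constraint 1 (V != W) on D(V)={2,3,8,9} D(W)={3,4,6,8,9}: no change
Constraint 2 (Z != Y) on D(Z)={4,5,7} D(Y)={3,4,5}: no change
Constraint 3 (V < Z) on D(V)={2,3,8,9} D(Z)={4,5,7}: V {2,3,8,9}->{2,3}
Constraint 4 (W + Y = Z) on D(W)={3,4,6,8,9} D(Y)={3,4,5} D(Z)={4,5,7}: W {3,4,6,8,9}->{3,4}; Y {3,4,5}->{3,4}; Z {4,5,7}->{7}
So after all 4 constraints: D(V) = {2,3}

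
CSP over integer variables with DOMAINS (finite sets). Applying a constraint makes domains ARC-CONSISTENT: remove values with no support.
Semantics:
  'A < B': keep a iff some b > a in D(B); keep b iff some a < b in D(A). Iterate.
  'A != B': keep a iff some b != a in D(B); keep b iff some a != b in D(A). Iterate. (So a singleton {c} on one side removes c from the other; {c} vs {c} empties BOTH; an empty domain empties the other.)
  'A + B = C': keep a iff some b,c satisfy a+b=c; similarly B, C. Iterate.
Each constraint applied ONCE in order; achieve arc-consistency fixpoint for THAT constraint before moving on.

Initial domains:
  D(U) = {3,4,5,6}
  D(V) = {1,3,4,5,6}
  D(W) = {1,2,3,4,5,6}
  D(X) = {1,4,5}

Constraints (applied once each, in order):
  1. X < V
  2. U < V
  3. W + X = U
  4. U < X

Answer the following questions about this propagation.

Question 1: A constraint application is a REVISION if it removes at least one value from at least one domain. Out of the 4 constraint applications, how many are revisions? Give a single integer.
Answer: 4

Derivation:
Constraint 1 (X < V) on D(X)={1,4,5} D(V)={1,3,4,5,6}: V {1,3,4,5,6}->{3,4,5,6} => REVISION
Constraint 2 (U < V) on D(U)={3,4,5,6} D(V)={3,4,5,6}: U {3,4,5,6}->{3,4,5}; V {3,4,5,6}->{4,5,6} => REVISION
Constraint 3 (W + X = U) on D(W)={1,2,3,4,5,6} D(X)={1,4,5} D(U)={3,4,5}: W {1,2,3,4,5,6}->{1,2,3,4}; X {1,4,5}->{1,4} => REVISION
Constraint 4 (U < X) on D(U)={3,4,5} D(X)={1,4}: U {3,4,5}->{3}; X {1,4}->{4} => REVISION
Total revisions = 4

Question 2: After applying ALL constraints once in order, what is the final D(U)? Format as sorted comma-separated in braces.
Answer: {3}

Derivation:
Constraint 1 (X < V) on D(X)={1,4,5} D(V)={1,3,4,5,6}: V {1,3,4,5,6}->{3,4,5,6}
Constraint 2 (U < V) on D(U)={3,4,5,6} D(V)={3,4,5,6}: U {3,4,5,6}->{3,4,5}; V {3,4,5,6}->{4,5,6}
Constraint 3 (W + X = U) on D(W)={1,2,3,4,5,6} D(X)={1,4,5} D(U)={3,4,5}: W {1,2,3,4,5,6}->{1,2,3,4}; X {1,4,5}->{1,4}
Constraint 4 (U < X) on D(U)={3,4,5} D(X)={1,4}: U {3,4,5}->{3}; X {1,4}->{4}
So after all 4 constraints: D(U) = {3}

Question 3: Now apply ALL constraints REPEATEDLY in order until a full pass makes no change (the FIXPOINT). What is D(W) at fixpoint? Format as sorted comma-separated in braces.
Answer: {}

Derivation:
pass 0 (initial): D(W)={1,2,3,4,5,6}
pass 1: U {3,4,5,6}->{3}; V {1,3,4,5,6}->{4,5,6}; W {1,2,3,4,5,6}->{1,2,3,4}; X {1,4,5}->{4}
pass 2: U {3}->{}; V {4,5,6}->{5,6}; W {1,2,3,4}->{}; X {4}->{}
pass 3: V {5,6}->{}
pass 4: no change
Fixpoint after 4 passes: D(W) = {}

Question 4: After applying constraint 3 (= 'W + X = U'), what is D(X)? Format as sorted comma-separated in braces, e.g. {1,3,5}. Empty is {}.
Answer: {1,4}

Derivation:
Constraint 1 (X < V) on D(X)={1,4,5} D(V)={1,3,4,5,6}: V {1,3,4,5,6}->{3,4,5,6}
Constraint 2 (U < V) on D(U)={3,4,5,6} D(V)={3,4,5,6}: U {3,4,5,6}->{3,4,5}; V {3,4,5,6}->{4,5,6}
Constraint 3 (W + X = U) on D(W)={1,2,3,4,5,6} D(X)={1,4,5} D(U)={3,4,5}: W {1,2,3,4,5,6}->{1,2,3,4}; X {1,4,5}->{1,4}
So after constraint 3: D(X) = {1,4}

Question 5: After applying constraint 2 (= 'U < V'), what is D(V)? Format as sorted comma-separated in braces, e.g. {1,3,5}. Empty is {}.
Constraint 1 (X < V) on D(X)={1,4,5} D(V)={1,3,4,5,6}: V {1,3,4,5,6}->{3,4,5,6}
Constraint 2 (U < V) on D(U)={3,4,5,6} D(V)={3,4,5,6}: U {3,4,5,6}->{3,4,5}; V {3,4,5,6}->{4,5,6}
So after constraint 2: D(V) = {4,5,6}

Answer: {4,5,6}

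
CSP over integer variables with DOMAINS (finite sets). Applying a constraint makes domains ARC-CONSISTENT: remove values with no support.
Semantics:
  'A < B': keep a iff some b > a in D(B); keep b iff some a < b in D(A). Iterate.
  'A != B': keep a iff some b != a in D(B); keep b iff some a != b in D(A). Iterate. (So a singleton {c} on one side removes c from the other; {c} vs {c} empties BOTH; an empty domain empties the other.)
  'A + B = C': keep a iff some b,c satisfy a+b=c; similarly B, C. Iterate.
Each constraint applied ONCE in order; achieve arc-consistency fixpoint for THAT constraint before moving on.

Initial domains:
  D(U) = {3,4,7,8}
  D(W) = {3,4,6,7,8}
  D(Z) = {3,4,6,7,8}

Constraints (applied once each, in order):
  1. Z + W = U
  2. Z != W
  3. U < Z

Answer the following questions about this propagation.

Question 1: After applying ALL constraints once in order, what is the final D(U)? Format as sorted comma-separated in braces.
Answer: {}

Derivation:
Constraint 1 (Z + W = U) on D(Z)={3,4,6,7,8} D(W)={3,4,6,7,8} D(U)={3,4,7,8}: Z {3,4,6,7,8}->{3,4}; W {3,4,6,7,8}->{3,4}; U {3,4,7,8}->{7,8}
Constraint 2 (Z != W) on D(Z)={3,4} D(W)={3,4}: no change
Constraint 3 (U < Z) on D(U)={7,8} D(Z)={3,4}: U {7,8}->{}; Z {3,4}->{}
So after all 3 constraints: D(U) = {}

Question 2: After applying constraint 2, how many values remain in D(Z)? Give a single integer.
Constraint 1 (Z + W = U) on D(Z)={3,4,6,7,8} D(W)={3,4,6,7,8} D(U)={3,4,7,8}: Z {3,4,6,7,8}->{3,4}; W {3,4,6,7,8}->{3,4}; U {3,4,7,8}->{7,8}
Constraint 2 (Z != W) on D(Z)={3,4} D(W)={3,4}: no change
So after constraint 2: D(Z)={3,4}, size = 2

Answer: 2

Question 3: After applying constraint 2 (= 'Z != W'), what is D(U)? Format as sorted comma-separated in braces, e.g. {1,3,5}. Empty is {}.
Constraint 1 (Z + W = U) on D(Z)={3,4,6,7,8} D(W)={3,4,6,7,8} D(U)={3,4,7,8}: Z {3,4,6,7,8}->{3,4}; W {3,4,6,7,8}->{3,4}; U {3,4,7,8}->{7,8}
Constraint 2 (Z != W) on D(Z)={3,4} D(W)={3,4}: no change
So after constraint 2: D(U) = {7,8}

Answer: {7,8}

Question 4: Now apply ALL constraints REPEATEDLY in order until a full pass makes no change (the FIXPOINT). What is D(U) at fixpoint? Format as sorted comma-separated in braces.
pass 0 (initial): D(U)={3,4,7,8}
pass 1: U {3,4,7,8}->{}; W {3,4,6,7,8}->{3,4}; Z {3,4,6,7,8}->{}
pass 2: W {3,4}->{}
pass 3: no change
Fixpoint after 3 passes: D(U) = {}

Answer: {}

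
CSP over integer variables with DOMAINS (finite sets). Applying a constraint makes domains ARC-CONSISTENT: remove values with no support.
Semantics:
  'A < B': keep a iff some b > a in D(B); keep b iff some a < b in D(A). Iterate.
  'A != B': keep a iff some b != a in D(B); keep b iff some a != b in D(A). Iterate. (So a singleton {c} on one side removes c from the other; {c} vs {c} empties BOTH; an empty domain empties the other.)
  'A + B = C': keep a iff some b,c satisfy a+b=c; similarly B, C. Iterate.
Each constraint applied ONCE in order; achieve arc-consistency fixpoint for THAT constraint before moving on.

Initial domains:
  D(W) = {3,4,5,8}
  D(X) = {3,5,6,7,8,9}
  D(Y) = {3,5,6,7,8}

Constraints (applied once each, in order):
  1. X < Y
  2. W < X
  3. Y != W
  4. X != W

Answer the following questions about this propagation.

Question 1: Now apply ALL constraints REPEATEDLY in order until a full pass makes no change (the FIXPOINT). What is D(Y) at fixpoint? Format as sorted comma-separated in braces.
pass 0 (initial): D(Y)={3,5,6,7,8}
pass 1: W {3,4,5,8}->{3,4,5}; X {3,5,6,7,8,9}->{5,6,7}; Y {3,5,6,7,8}->{5,6,7,8}
pass 2: Y {5,6,7,8}->{6,7,8}
pass 3: no change
Fixpoint after 3 passes: D(Y) = {6,7,8}

Answer: {6,7,8}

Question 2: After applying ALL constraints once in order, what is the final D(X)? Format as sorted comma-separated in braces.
Answer: {5,6,7}

Derivation:
Constraint 1 (X < Y) on D(X)={3,5,6,7,8,9} D(Y)={3,5,6,7,8}: X {3,5,6,7,8,9}->{3,5,6,7}; Y {3,5,6,7,8}->{5,6,7,8}
Constraint 2 (W < X) on D(W)={3,4,5,8} D(X)={3,5,6,7}: W {3,4,5,8}->{3,4,5}; X {3,5,6,7}->{5,6,7}
Constraint 3 (Y != W) on D(Y)={5,6,7,8} D(W)={3,4,5}: no change
Constraint 4 (X != W) on D(X)={5,6,7} D(W)={3,4,5}: no change
So after all 4 constraints: D(X) = {5,6,7}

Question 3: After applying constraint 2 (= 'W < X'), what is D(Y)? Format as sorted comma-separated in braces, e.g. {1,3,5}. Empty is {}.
Constraint 1 (X < Y) on D(X)={3,5,6,7,8,9} D(Y)={3,5,6,7,8}: X {3,5,6,7,8,9}->{3,5,6,7}; Y {3,5,6,7,8}->{5,6,7,8}
Constraint 2 (W < X) on D(W)={3,4,5,8} D(X)={3,5,6,7}: W {3,4,5,8}->{3,4,5}; X {3,5,6,7}->{5,6,7}
So after constraint 2: D(Y) = {5,6,7,8}

Answer: {5,6,7,8}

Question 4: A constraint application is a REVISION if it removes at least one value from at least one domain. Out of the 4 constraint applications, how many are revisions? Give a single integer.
Constraint 1 (X < Y) on D(X)={3,5,6,7,8,9} D(Y)={3,5,6,7,8}: X {3,5,6,7,8,9}->{3,5,6,7}; Y {3,5,6,7,8}->{5,6,7,8} => REVISION
Constraint 2 (W < X) on D(W)={3,4,5,8} D(X)={3,5,6,7}: W {3,4,5,8}->{3,4,5}; X {3,5,6,7}->{5,6,7} => REVISION
Constraint 3 (Y != W) on D(Y)={5,6,7,8} D(W)={3,4,5}: no change => not a revision
Constraint 4 (X != W) on D(X)={5,6,7} D(W)={3,4,5}: no change => not a revision
Total revisions = 2

Answer: 2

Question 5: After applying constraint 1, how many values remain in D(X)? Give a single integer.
Answer: 4

Derivation:
Constraint 1 (X < Y) on D(X)={3,5,6,7,8,9} D(Y)={3,5,6,7,8}: X {3,5,6,7,8,9}->{3,5,6,7}; Y {3,5,6,7,8}->{5,6,7,8}
So after constraint 1: D(X)={3,5,6,7}, size = 4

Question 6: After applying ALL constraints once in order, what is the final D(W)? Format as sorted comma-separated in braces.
Answer: {3,4,5}

Derivation:
Constraint 1 (X < Y) on D(X)={3,5,6,7,8,9} D(Y)={3,5,6,7,8}: X {3,5,6,7,8,9}->{3,5,6,7}; Y {3,5,6,7,8}->{5,6,7,8}
Constraint 2 (W < X) on D(W)={3,4,5,8} D(X)={3,5,6,7}: W {3,4,5,8}->{3,4,5}; X {3,5,6,7}->{5,6,7}
Constraint 3 (Y != W) on D(Y)={5,6,7,8} D(W)={3,4,5}: no change
Constraint 4 (X != W) on D(X)={5,6,7} D(W)={3,4,5}: no change
So after all 4 constraints: D(W) = {3,4,5}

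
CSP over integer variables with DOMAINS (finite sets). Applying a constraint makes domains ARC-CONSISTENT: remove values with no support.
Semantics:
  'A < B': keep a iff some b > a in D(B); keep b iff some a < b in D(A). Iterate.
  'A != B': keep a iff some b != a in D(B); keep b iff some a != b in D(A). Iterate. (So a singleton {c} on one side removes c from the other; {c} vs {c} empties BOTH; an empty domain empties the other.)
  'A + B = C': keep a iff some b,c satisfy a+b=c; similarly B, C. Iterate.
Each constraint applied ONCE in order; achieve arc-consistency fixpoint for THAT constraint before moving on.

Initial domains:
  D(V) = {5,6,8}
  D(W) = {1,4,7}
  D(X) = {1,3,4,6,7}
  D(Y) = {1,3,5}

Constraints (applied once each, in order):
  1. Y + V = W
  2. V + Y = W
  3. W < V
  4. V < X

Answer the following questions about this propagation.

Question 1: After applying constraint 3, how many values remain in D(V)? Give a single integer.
Answer: 0

Derivation:
Constraint 1 (Y + V = W) on D(Y)={1,3,5} D(V)={5,6,8} D(W)={1,4,7}: Y {1,3,5}->{1}; V {5,6,8}->{6}; W {1,4,7}->{7}
Constraint 2 (V + Y = W) on D(V)={6} D(Y)={1} D(W)={7}: no change
Constraint 3 (W < V) on D(W)={7} D(V)={6}: W {7}->{}; V {6}->{}
So after constraint 3: D(V)={}, size = 0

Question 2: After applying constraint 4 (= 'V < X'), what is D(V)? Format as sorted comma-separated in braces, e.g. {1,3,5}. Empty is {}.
Constraint 1 (Y + V = W) on D(Y)={1,3,5} D(V)={5,6,8} D(W)={1,4,7}: Y {1,3,5}->{1}; V {5,6,8}->{6}; W {1,4,7}->{7}
Constraint 2 (V + Y = W) on D(V)={6} D(Y)={1} D(W)={7}: no change
Constraint 3 (W < V) on D(W)={7} D(V)={6}: W {7}->{}; V {6}->{}
Constraint 4 (V < X) on D(V)={} D(X)={1,3,4,6,7}: X {1,3,4,6,7}->{}
So after constraint 4: D(V) = {}

Answer: {}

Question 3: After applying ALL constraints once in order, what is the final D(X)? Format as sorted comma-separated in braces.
Constraint 1 (Y + V = W) on D(Y)={1,3,5} D(V)={5,6,8} D(W)={1,4,7}: Y {1,3,5}->{1}; V {5,6,8}->{6}; W {1,4,7}->{7}
Constraint 2 (V + Y = W) on D(V)={6} D(Y)={1} D(W)={7}: no change
Constraint 3 (W < V) on D(W)={7} D(V)={6}: W {7}->{}; V {6}->{}
Constraint 4 (V < X) on D(V)={} D(X)={1,3,4,6,7}: X {1,3,4,6,7}->{}
So after all 4 constraints: D(X) = {}

Answer: {}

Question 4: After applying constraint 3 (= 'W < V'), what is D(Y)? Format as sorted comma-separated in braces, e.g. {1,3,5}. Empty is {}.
Constraint 1 (Y + V = W) on D(Y)={1,3,5} D(V)={5,6,8} D(W)={1,4,7}: Y {1,3,5}->{1}; V {5,6,8}->{6}; W {1,4,7}->{7}
Constraint 2 (V + Y = W) on D(V)={6} D(Y)={1} D(W)={7}: no change
Constraint 3 (W < V) on D(W)={7} D(V)={6}: W {7}->{}; V {6}->{}
So after constraint 3: D(Y) = {1}

Answer: {1}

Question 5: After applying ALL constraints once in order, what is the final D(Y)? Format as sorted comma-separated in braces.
Constraint 1 (Y + V = W) on D(Y)={1,3,5} D(V)={5,6,8} D(W)={1,4,7}: Y {1,3,5}->{1}; V {5,6,8}->{6}; W {1,4,7}->{7}
Constraint 2 (V + Y = W) on D(V)={6} D(Y)={1} D(W)={7}: no change
Constraint 3 (W < V) on D(W)={7} D(V)={6}: W {7}->{}; V {6}->{}
Constraint 4 (V < X) on D(V)={} D(X)={1,3,4,6,7}: X {1,3,4,6,7}->{}
So after all 4 constraints: D(Y) = {1}

Answer: {1}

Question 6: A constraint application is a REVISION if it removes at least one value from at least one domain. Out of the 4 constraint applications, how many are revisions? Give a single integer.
Answer: 3

Derivation:
Constraint 1 (Y + V = W) on D(Y)={1,3,5} D(V)={5,6,8} D(W)={1,4,7}: Y {1,3,5}->{1}; V {5,6,8}->{6}; W {1,4,7}->{7} => REVISION
Constraint 2 (V + Y = W) on D(V)={6} D(Y)={1} D(W)={7}: no change => not a revision
Constraint 3 (W < V) on D(W)={7} D(V)={6}: W {7}->{}; V {6}->{} => REVISION
Constraint 4 (V < X) on D(V)={} D(X)={1,3,4,6,7}: X {1,3,4,6,7}->{} => REVISION
Total revisions = 3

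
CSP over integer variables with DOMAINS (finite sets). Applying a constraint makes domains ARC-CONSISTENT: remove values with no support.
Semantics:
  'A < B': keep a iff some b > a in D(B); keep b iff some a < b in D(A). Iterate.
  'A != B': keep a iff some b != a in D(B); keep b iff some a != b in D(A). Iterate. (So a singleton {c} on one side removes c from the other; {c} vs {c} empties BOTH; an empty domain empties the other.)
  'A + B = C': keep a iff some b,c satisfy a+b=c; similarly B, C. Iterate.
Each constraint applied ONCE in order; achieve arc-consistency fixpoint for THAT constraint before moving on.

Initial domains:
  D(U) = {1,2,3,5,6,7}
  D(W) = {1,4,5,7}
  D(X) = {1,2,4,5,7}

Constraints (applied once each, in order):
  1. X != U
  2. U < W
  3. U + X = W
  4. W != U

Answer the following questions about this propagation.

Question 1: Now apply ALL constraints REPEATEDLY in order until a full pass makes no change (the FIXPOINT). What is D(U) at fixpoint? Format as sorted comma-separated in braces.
pass 0 (initial): D(U)={1,2,3,5,6,7}
pass 1: U {1,2,3,5,6,7}->{1,2,3,5,6}; W {1,4,5,7}->{4,5,7}; X {1,2,4,5,7}->{1,2,4,5}
pass 2: no change
Fixpoint after 2 passes: D(U) = {1,2,3,5,6}

Answer: {1,2,3,5,6}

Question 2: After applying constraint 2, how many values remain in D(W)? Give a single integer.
Answer: 3

Derivation:
Constraint 1 (X != U) on D(X)={1,2,4,5,7} D(U)={1,2,3,5,6,7}: no change
Constraint 2 (U < W) on D(U)={1,2,3,5,6,7} D(W)={1,4,5,7}: U {1,2,3,5,6,7}->{1,2,3,5,6}; W {1,4,5,7}->{4,5,7}
So after constraint 2: D(W)={4,5,7}, size = 3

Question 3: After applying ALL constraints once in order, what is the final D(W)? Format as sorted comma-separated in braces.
Answer: {4,5,7}

Derivation:
Constraint 1 (X != U) on D(X)={1,2,4,5,7} D(U)={1,2,3,5,6,7}: no change
Constraint 2 (U < W) on D(U)={1,2,3,5,6,7} D(W)={1,4,5,7}: U {1,2,3,5,6,7}->{1,2,3,5,6}; W {1,4,5,7}->{4,5,7}
Constraint 3 (U + X = W) on D(U)={1,2,3,5,6} D(X)={1,2,4,5,7} D(W)={4,5,7}: X {1,2,4,5,7}->{1,2,4,5}
Constraint 4 (W != U) on D(W)={4,5,7} D(U)={1,2,3,5,6}: no change
So after all 4 constraints: D(W) = {4,5,7}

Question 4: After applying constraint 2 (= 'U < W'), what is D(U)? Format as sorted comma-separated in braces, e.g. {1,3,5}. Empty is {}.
Constraint 1 (X != U) on D(X)={1,2,4,5,7} D(U)={1,2,3,5,6,7}: no change
Constraint 2 (U < W) on D(U)={1,2,3,5,6,7} D(W)={1,4,5,7}: U {1,2,3,5,6,7}->{1,2,3,5,6}; W {1,4,5,7}->{4,5,7}
So after constraint 2: D(U) = {1,2,3,5,6}

Answer: {1,2,3,5,6}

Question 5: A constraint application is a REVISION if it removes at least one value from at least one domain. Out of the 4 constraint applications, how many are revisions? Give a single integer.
Constraint 1 (X != U) on D(X)={1,2,4,5,7} D(U)={1,2,3,5,6,7}: no change => not a revision
Constraint 2 (U < W) on D(U)={1,2,3,5,6,7} D(W)={1,4,5,7}: U {1,2,3,5,6,7}->{1,2,3,5,6}; W {1,4,5,7}->{4,5,7} => REVISION
Constraint 3 (U + X = W) on D(U)={1,2,3,5,6} D(X)={1,2,4,5,7} D(W)={4,5,7}: X {1,2,4,5,7}->{1,2,4,5} => REVISION
Constraint 4 (W != U) on D(W)={4,5,7} D(U)={1,2,3,5,6}: no change => not a revision
Total revisions = 2

Answer: 2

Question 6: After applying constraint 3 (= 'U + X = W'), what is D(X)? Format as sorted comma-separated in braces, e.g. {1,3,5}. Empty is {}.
Answer: {1,2,4,5}

Derivation:
Constraint 1 (X != U) on D(X)={1,2,4,5,7} D(U)={1,2,3,5,6,7}: no change
Constraint 2 (U < W) on D(U)={1,2,3,5,6,7} D(W)={1,4,5,7}: U {1,2,3,5,6,7}->{1,2,3,5,6}; W {1,4,5,7}->{4,5,7}
Constraint 3 (U + X = W) on D(U)={1,2,3,5,6} D(X)={1,2,4,5,7} D(W)={4,5,7}: X {1,2,4,5,7}->{1,2,4,5}
So after constraint 3: D(X) = {1,2,4,5}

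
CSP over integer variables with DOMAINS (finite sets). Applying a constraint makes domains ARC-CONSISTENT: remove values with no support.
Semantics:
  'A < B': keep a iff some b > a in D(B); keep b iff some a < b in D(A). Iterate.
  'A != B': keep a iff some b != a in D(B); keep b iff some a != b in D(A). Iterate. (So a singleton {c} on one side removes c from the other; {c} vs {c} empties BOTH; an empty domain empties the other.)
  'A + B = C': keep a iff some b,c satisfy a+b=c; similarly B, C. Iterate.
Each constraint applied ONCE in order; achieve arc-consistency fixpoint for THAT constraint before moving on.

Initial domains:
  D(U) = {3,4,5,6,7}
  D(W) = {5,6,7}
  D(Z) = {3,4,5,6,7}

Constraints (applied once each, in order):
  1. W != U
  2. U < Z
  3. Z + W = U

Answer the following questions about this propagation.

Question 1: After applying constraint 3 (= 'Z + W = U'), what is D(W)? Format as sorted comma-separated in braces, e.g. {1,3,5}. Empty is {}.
Answer: {}

Derivation:
Constraint 1 (W != U) on D(W)={5,6,7} D(U)={3,4,5,6,7}: no change
Constraint 2 (U < Z) on D(U)={3,4,5,6,7} D(Z)={3,4,5,6,7}: U {3,4,5,6,7}->{3,4,5,6}; Z {3,4,5,6,7}->{4,5,6,7}
Constraint 3 (Z + W = U) on D(Z)={4,5,6,7} D(W)={5,6,7} D(U)={3,4,5,6}: Z {4,5,6,7}->{}; W {5,6,7}->{}; U {3,4,5,6}->{}
So after constraint 3: D(W) = {}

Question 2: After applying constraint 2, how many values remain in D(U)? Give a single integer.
Answer: 4

Derivation:
Constraint 1 (W != U) on D(W)={5,6,7} D(U)={3,4,5,6,7}: no change
Constraint 2 (U < Z) on D(U)={3,4,5,6,7} D(Z)={3,4,5,6,7}: U {3,4,5,6,7}->{3,4,5,6}; Z {3,4,5,6,7}->{4,5,6,7}
So after constraint 2: D(U)={3,4,5,6}, size = 4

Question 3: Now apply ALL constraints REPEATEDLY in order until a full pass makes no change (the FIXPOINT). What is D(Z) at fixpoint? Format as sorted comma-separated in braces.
pass 0 (initial): D(Z)={3,4,5,6,7}
pass 1: U {3,4,5,6,7}->{}; W {5,6,7}->{}; Z {3,4,5,6,7}->{}
pass 2: no change
Fixpoint after 2 passes: D(Z) = {}

Answer: {}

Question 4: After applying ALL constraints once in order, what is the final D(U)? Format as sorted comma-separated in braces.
Constraint 1 (W != U) on D(W)={5,6,7} D(U)={3,4,5,6,7}: no change
Constraint 2 (U < Z) on D(U)={3,4,5,6,7} D(Z)={3,4,5,6,7}: U {3,4,5,6,7}->{3,4,5,6}; Z {3,4,5,6,7}->{4,5,6,7}
Constraint 3 (Z + W = U) on D(Z)={4,5,6,7} D(W)={5,6,7} D(U)={3,4,5,6}: Z {4,5,6,7}->{}; W {5,6,7}->{}; U {3,4,5,6}->{}
So after all 3 constraints: D(U) = {}

Answer: {}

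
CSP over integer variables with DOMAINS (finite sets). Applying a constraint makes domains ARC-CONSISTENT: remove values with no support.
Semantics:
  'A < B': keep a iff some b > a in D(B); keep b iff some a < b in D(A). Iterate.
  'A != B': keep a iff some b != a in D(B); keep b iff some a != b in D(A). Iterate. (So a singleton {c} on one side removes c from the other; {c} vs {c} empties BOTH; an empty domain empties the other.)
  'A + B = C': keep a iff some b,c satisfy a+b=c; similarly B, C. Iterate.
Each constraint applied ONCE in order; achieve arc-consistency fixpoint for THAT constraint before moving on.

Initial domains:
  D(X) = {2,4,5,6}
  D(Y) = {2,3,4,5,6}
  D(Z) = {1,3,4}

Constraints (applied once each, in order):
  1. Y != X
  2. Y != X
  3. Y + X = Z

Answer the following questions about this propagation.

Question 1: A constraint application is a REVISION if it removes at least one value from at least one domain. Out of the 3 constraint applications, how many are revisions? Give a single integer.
Answer: 1

Derivation:
Constraint 1 (Y != X) on D(Y)={2,3,4,5,6} D(X)={2,4,5,6}: no change => not a revision
Constraint 2 (Y != X) on D(Y)={2,3,4,5,6} D(X)={2,4,5,6}: no change => not a revision
Constraint 3 (Y + X = Z) on D(Y)={2,3,4,5,6} D(X)={2,4,5,6} D(Z)={1,3,4}: Y {2,3,4,5,6}->{2}; X {2,4,5,6}->{2}; Z {1,3,4}->{4} => REVISION
Total revisions = 1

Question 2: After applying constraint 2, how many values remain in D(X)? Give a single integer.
Answer: 4

Derivation:
Constraint 1 (Y != X) on D(Y)={2,3,4,5,6} D(X)={2,4,5,6}: no change
Constraint 2 (Y != X) on D(Y)={2,3,4,5,6} D(X)={2,4,5,6}: no change
So after constraint 2: D(X)={2,4,5,6}, size = 4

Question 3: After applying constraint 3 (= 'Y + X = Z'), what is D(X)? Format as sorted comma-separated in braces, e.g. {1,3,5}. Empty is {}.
Constraint 1 (Y != X) on D(Y)={2,3,4,5,6} D(X)={2,4,5,6}: no change
Constraint 2 (Y != X) on D(Y)={2,3,4,5,6} D(X)={2,4,5,6}: no change
Constraint 3 (Y + X = Z) on D(Y)={2,3,4,5,6} D(X)={2,4,5,6} D(Z)={1,3,4}: Y {2,3,4,5,6}->{2}; X {2,4,5,6}->{2}; Z {1,3,4}->{4}
So after constraint 3: D(X) = {2}

Answer: {2}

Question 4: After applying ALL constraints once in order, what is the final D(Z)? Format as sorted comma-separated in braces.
Constraint 1 (Y != X) on D(Y)={2,3,4,5,6} D(X)={2,4,5,6}: no change
Constraint 2 (Y != X) on D(Y)={2,3,4,5,6} D(X)={2,4,5,6}: no change
Constraint 3 (Y + X = Z) on D(Y)={2,3,4,5,6} D(X)={2,4,5,6} D(Z)={1,3,4}: Y {2,3,4,5,6}->{2}; X {2,4,5,6}->{2}; Z {1,3,4}->{4}
So after all 3 constraints: D(Z) = {4}

Answer: {4}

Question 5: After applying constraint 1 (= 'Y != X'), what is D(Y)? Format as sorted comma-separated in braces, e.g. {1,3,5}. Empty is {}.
Answer: {2,3,4,5,6}

Derivation:
Constraint 1 (Y != X) on D(Y)={2,3,4,5,6} D(X)={2,4,5,6}: no change
So after constraint 1: D(Y) = {2,3,4,5,6}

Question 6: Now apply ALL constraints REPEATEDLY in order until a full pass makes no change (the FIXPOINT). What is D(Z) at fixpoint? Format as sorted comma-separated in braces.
pass 0 (initial): D(Z)={1,3,4}
pass 1: X {2,4,5,6}->{2}; Y {2,3,4,5,6}->{2}; Z {1,3,4}->{4}
pass 2: X {2}->{}; Y {2}->{}; Z {4}->{}
pass 3: no change
Fixpoint after 3 passes: D(Z) = {}

Answer: {}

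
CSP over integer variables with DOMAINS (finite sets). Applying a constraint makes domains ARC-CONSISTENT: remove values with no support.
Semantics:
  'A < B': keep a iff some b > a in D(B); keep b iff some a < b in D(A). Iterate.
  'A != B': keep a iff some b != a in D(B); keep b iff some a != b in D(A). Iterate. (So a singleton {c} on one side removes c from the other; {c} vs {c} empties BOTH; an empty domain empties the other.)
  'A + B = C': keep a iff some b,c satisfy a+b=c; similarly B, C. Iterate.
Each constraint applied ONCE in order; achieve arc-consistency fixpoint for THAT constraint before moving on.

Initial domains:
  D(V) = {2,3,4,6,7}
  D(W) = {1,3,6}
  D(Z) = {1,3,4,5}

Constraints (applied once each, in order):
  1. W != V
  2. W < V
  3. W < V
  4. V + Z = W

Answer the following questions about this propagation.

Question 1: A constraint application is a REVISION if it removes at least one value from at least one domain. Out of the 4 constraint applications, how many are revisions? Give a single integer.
Answer: 1

Derivation:
Constraint 1 (W != V) on D(W)={1,3,6} D(V)={2,3,4,6,7}: no change => not a revision
Constraint 2 (W < V) on D(W)={1,3,6} D(V)={2,3,4,6,7}: no change => not a revision
Constraint 3 (W < V) on D(W)={1,3,6} D(V)={2,3,4,6,7}: no change => not a revision
Constraint 4 (V + Z = W) on D(V)={2,3,4,6,7} D(Z)={1,3,4,5} D(W)={1,3,6}: V {2,3,4,6,7}->{2,3}; Z {1,3,4,5}->{1,3,4}; W {1,3,6}->{3,6} => REVISION
Total revisions = 1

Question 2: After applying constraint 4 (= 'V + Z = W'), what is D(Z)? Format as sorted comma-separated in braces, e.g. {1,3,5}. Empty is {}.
Constraint 1 (W != V) on D(W)={1,3,6} D(V)={2,3,4,6,7}: no change
Constraint 2 (W < V) on D(W)={1,3,6} D(V)={2,3,4,6,7}: no change
Constraint 3 (W < V) on D(W)={1,3,6} D(V)={2,3,4,6,7}: no change
Constraint 4 (V + Z = W) on D(V)={2,3,4,6,7} D(Z)={1,3,4,5} D(W)={1,3,6}: V {2,3,4,6,7}->{2,3}; Z {1,3,4,5}->{1,3,4}; W {1,3,6}->{3,6}
So after constraint 4: D(Z) = {1,3,4}

Answer: {1,3,4}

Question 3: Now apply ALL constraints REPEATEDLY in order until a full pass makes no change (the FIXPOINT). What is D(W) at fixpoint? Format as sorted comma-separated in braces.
Answer: {}

Derivation:
pass 0 (initial): D(W)={1,3,6}
pass 1: V {2,3,4,6,7}->{2,3}; W {1,3,6}->{3,6}; Z {1,3,4,5}->{1,3,4}
pass 2: V {2,3}->{}; W {3,6}->{}; Z {1,3,4}->{}
pass 3: no change
Fixpoint after 3 passes: D(W) = {}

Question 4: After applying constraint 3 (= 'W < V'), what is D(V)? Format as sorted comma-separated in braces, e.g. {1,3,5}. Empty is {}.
Answer: {2,3,4,6,7}

Derivation:
Constraint 1 (W != V) on D(W)={1,3,6} D(V)={2,3,4,6,7}: no change
Constraint 2 (W < V) on D(W)={1,3,6} D(V)={2,3,4,6,7}: no change
Constraint 3 (W < V) on D(W)={1,3,6} D(V)={2,3,4,6,7}: no change
So after constraint 3: D(V) = {2,3,4,6,7}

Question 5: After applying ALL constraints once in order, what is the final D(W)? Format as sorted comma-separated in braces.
Answer: {3,6}

Derivation:
Constraint 1 (W != V) on D(W)={1,3,6} D(V)={2,3,4,6,7}: no change
Constraint 2 (W < V) on D(W)={1,3,6} D(V)={2,3,4,6,7}: no change
Constraint 3 (W < V) on D(W)={1,3,6} D(V)={2,3,4,6,7}: no change
Constraint 4 (V + Z = W) on D(V)={2,3,4,6,7} D(Z)={1,3,4,5} D(W)={1,3,6}: V {2,3,4,6,7}->{2,3}; Z {1,3,4,5}->{1,3,4}; W {1,3,6}->{3,6}
So after all 4 constraints: D(W) = {3,6}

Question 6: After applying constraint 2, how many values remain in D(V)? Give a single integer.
Answer: 5

Derivation:
Constraint 1 (W != V) on D(W)={1,3,6} D(V)={2,3,4,6,7}: no change
Constraint 2 (W < V) on D(W)={1,3,6} D(V)={2,3,4,6,7}: no change
So after constraint 2: D(V)={2,3,4,6,7}, size = 5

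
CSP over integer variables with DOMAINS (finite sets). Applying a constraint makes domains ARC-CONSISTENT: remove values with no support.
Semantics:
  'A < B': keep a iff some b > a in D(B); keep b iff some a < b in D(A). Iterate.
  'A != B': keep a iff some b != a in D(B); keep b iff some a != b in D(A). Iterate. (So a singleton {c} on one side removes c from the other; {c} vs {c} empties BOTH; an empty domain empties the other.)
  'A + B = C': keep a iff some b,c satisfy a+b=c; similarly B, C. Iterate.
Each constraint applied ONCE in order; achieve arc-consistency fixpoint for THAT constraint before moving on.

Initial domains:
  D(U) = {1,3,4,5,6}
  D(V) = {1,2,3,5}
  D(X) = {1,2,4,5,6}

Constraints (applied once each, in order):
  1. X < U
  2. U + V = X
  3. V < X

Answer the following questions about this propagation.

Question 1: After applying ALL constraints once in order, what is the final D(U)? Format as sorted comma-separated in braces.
Constraint 1 (X < U) on D(X)={1,2,4,5,6} D(U)={1,3,4,5,6}: X {1,2,4,5,6}->{1,2,4,5}; U {1,3,4,5,6}->{3,4,5,6}
Constraint 2 (U + V = X) on D(U)={3,4,5,6} D(V)={1,2,3,5} D(X)={1,2,4,5}: U {3,4,5,6}->{3,4}; V {1,2,3,5}->{1,2}; X {1,2,4,5}->{4,5}
Constraint 3 (V < X) on D(V)={1,2} D(X)={4,5}: no change
So after all 3 constraints: D(U) = {3,4}

Answer: {3,4}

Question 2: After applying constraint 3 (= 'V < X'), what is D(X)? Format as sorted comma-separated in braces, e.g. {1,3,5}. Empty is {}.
Answer: {4,5}

Derivation:
Constraint 1 (X < U) on D(X)={1,2,4,5,6} D(U)={1,3,4,5,6}: X {1,2,4,5,6}->{1,2,4,5}; U {1,3,4,5,6}->{3,4,5,6}
Constraint 2 (U + V = X) on D(U)={3,4,5,6} D(V)={1,2,3,5} D(X)={1,2,4,5}: U {3,4,5,6}->{3,4}; V {1,2,3,5}->{1,2}; X {1,2,4,5}->{4,5}
Constraint 3 (V < X) on D(V)={1,2} D(X)={4,5}: no change
So after constraint 3: D(X) = {4,5}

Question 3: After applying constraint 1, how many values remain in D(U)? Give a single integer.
Answer: 4

Derivation:
Constraint 1 (X < U) on D(X)={1,2,4,5,6} D(U)={1,3,4,5,6}: X {1,2,4,5,6}->{1,2,4,5}; U {1,3,4,5,6}->{3,4,5,6}
So after constraint 1: D(U)={3,4,5,6}, size = 4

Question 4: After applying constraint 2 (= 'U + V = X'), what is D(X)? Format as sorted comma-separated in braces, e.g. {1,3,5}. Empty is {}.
Constraint 1 (X < U) on D(X)={1,2,4,5,6} D(U)={1,3,4,5,6}: X {1,2,4,5,6}->{1,2,4,5}; U {1,3,4,5,6}->{3,4,5,6}
Constraint 2 (U + V = X) on D(U)={3,4,5,6} D(V)={1,2,3,5} D(X)={1,2,4,5}: U {3,4,5,6}->{3,4}; V {1,2,3,5}->{1,2}; X {1,2,4,5}->{4,5}
So after constraint 2: D(X) = {4,5}

Answer: {4,5}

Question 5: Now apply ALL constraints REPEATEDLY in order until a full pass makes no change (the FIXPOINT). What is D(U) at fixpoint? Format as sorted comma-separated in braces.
pass 0 (initial): D(U)={1,3,4,5,6}
pass 1: U {1,3,4,5,6}->{3,4}; V {1,2,3,5}->{1,2}; X {1,2,4,5,6}->{4,5}
pass 2: U {3,4}->{}; V {1,2}->{}; X {4,5}->{}
pass 3: no change
Fixpoint after 3 passes: D(U) = {}

Answer: {}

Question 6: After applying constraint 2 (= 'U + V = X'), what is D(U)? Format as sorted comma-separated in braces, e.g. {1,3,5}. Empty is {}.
Answer: {3,4}

Derivation:
Constraint 1 (X < U) on D(X)={1,2,4,5,6} D(U)={1,3,4,5,6}: X {1,2,4,5,6}->{1,2,4,5}; U {1,3,4,5,6}->{3,4,5,6}
Constraint 2 (U + V = X) on D(U)={3,4,5,6} D(V)={1,2,3,5} D(X)={1,2,4,5}: U {3,4,5,6}->{3,4}; V {1,2,3,5}->{1,2}; X {1,2,4,5}->{4,5}
So after constraint 2: D(U) = {3,4}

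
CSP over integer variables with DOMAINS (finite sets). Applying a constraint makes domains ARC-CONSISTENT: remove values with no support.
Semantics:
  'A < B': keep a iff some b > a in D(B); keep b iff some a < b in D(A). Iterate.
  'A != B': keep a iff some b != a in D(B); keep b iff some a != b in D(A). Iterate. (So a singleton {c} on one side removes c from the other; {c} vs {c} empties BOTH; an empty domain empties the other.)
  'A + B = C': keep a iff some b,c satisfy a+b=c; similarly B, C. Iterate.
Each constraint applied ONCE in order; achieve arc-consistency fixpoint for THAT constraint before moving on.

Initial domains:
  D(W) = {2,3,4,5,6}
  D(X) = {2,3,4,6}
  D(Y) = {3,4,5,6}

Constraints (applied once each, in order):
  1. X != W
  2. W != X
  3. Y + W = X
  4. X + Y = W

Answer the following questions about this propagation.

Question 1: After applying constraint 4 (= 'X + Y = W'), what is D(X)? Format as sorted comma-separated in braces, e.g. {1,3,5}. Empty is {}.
Answer: {}

Derivation:
Constraint 1 (X != W) on D(X)={2,3,4,6} D(W)={2,3,4,5,6}: no change
Constraint 2 (W != X) on D(W)={2,3,4,5,6} D(X)={2,3,4,6}: no change
Constraint 3 (Y + W = X) on D(Y)={3,4,5,6} D(W)={2,3,4,5,6} D(X)={2,3,4,6}: Y {3,4,5,6}->{3,4}; W {2,3,4,5,6}->{2,3}; X {2,3,4,6}->{6}
Constraint 4 (X + Y = W) on D(X)={6} D(Y)={3,4} D(W)={2,3}: X {6}->{}; Y {3,4}->{}; W {2,3}->{}
So after constraint 4: D(X) = {}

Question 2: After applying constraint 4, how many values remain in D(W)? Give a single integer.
Answer: 0

Derivation:
Constraint 1 (X != W) on D(X)={2,3,4,6} D(W)={2,3,4,5,6}: no change
Constraint 2 (W != X) on D(W)={2,3,4,5,6} D(X)={2,3,4,6}: no change
Constraint 3 (Y + W = X) on D(Y)={3,4,5,6} D(W)={2,3,4,5,6} D(X)={2,3,4,6}: Y {3,4,5,6}->{3,4}; W {2,3,4,5,6}->{2,3}; X {2,3,4,6}->{6}
Constraint 4 (X + Y = W) on D(X)={6} D(Y)={3,4} D(W)={2,3}: X {6}->{}; Y {3,4}->{}; W {2,3}->{}
So after constraint 4: D(W)={}, size = 0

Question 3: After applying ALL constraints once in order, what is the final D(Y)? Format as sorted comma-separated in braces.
Answer: {}

Derivation:
Constraint 1 (X != W) on D(X)={2,3,4,6} D(W)={2,3,4,5,6}: no change
Constraint 2 (W != X) on D(W)={2,3,4,5,6} D(X)={2,3,4,6}: no change
Constraint 3 (Y + W = X) on D(Y)={3,4,5,6} D(W)={2,3,4,5,6} D(X)={2,3,4,6}: Y {3,4,5,6}->{3,4}; W {2,3,4,5,6}->{2,3}; X {2,3,4,6}->{6}
Constraint 4 (X + Y = W) on D(X)={6} D(Y)={3,4} D(W)={2,3}: X {6}->{}; Y {3,4}->{}; W {2,3}->{}
So after all 4 constraints: D(Y) = {}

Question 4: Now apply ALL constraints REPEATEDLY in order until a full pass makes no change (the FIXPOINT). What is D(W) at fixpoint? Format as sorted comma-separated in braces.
pass 0 (initial): D(W)={2,3,4,5,6}
pass 1: W {2,3,4,5,6}->{}; X {2,3,4,6}->{}; Y {3,4,5,6}->{}
pass 2: no change
Fixpoint after 2 passes: D(W) = {}

Answer: {}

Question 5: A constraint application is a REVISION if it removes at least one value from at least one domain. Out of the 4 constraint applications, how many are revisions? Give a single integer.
Constraint 1 (X != W) on D(X)={2,3,4,6} D(W)={2,3,4,5,6}: no change => not a revision
Constraint 2 (W != X) on D(W)={2,3,4,5,6} D(X)={2,3,4,6}: no change => not a revision
Constraint 3 (Y + W = X) on D(Y)={3,4,5,6} D(W)={2,3,4,5,6} D(X)={2,3,4,6}: Y {3,4,5,6}->{3,4}; W {2,3,4,5,6}->{2,3}; X {2,3,4,6}->{6} => REVISION
Constraint 4 (X + Y = W) on D(X)={6} D(Y)={3,4} D(W)={2,3}: X {6}->{}; Y {3,4}->{}; W {2,3}->{} => REVISION
Total revisions = 2

Answer: 2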